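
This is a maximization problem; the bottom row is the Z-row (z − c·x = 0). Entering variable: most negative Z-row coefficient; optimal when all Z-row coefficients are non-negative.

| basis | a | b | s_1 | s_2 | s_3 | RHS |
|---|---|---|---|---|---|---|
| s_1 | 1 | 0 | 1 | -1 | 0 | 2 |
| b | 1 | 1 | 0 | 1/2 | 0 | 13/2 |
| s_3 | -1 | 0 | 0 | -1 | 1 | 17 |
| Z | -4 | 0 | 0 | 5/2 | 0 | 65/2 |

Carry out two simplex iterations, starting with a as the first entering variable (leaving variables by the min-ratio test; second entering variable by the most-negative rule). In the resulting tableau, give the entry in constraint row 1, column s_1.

Ratio test on column a — row 1: 2/1 = 2; row 2: (13/2)/1 = 13/2; row 3: entry -1 ≤ 0. Minimum is 2 at row 1 (s_1 leaves); pivot element 1.
Divide row 1 by 1; eliminate column a from the other rows.
Second iteration: most negative Z-row entry is -3/2 in column s_2, so s_2 enters.
Ratio test on column s_2 — row 1: entry -1 ≤ 0; row 2: (9/2)/(3/2) = 3; row 3: entry -2 ≤ 0. Minimum is 3 at row 2 (b leaves); pivot element 3/2.
Divide row 2 by 3/2; eliminate column s_2 from the other rows.
After both pivots, the entry at constraint row 1, column s_1 is 1/3.

1/3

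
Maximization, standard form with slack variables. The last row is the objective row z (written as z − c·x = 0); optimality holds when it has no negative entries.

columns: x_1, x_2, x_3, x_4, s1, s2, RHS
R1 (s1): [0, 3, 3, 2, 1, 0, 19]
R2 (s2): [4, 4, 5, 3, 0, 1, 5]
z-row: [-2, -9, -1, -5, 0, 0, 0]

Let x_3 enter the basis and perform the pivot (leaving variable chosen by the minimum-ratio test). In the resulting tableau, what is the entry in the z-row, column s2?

1/5

Ratio test on column x_3 — row 1: 19/3 = 19/3; row 2: 5/5 = 1. Minimum is 1 at row 2 (s2 leaves); pivot element 5.
Divide row 2 by 5; eliminate column x_3 from the other rows.
z-row update in column s2: 0 − (-1)·(1/5) = 1/5.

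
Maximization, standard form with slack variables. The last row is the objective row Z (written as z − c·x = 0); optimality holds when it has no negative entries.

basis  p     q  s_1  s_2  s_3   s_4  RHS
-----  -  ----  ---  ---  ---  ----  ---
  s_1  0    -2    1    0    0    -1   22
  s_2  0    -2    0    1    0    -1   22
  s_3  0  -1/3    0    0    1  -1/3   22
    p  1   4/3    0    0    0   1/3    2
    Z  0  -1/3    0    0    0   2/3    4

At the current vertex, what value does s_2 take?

22

s_2 is basic (row 2); its value is the RHS of that row, 22.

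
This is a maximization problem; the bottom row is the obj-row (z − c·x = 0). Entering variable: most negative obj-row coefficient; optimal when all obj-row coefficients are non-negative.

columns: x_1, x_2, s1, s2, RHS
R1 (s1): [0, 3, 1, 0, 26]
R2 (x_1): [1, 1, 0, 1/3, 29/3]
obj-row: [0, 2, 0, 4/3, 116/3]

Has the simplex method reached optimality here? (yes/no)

Every obj-row coefficient is ≥ 0, so the tableau is optimal.

yes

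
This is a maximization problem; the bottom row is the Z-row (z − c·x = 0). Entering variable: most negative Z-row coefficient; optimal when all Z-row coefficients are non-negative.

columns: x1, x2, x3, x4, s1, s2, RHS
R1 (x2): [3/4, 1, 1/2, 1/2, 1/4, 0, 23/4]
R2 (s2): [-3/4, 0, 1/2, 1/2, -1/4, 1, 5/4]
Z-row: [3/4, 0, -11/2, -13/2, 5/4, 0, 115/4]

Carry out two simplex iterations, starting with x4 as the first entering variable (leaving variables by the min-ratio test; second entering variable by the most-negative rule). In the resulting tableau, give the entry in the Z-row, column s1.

Ratio test on column x4 — row 1: (23/4)/(1/2) = 23/2; row 2: (5/4)/(1/2) = 5/2. Minimum is 5/2 at row 2 (s2 leaves); pivot element 1/2.
Divide row 2 by 1/2; eliminate column x4 from the other rows.
Second iteration: most negative Z-row entry is -9 in column x1, so x1 enters.
Ratio test on column x1 — row 1: (9/2)/(3/2) = 3; row 2: entry -3/2 ≤ 0. Minimum is 3 at row 1 (x2 leaves); pivot element 3/2.
Divide row 1 by 3/2; eliminate column x1 from the other rows.
After both pivots, the entry at the Z-row, column s1 is 1.

1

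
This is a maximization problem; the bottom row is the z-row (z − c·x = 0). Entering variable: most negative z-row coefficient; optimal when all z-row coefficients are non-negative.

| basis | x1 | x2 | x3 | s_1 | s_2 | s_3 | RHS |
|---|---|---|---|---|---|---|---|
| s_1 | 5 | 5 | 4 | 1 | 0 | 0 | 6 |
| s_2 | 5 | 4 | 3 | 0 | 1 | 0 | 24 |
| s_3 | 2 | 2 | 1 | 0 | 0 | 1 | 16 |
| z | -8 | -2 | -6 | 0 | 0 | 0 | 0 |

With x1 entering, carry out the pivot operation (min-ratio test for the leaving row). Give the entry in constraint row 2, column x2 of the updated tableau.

Ratio test on column x1 — row 1: 6/5 = 6/5; row 2: 24/5 = 24/5; row 3: 16/2 = 8. Minimum is 6/5 at row 1 (s_1 leaves); pivot element 5.
Divide row 1 by 5; eliminate column x1 from the other rows.
Row 2 update in column x2: 4 − 5·1 = -1.

-1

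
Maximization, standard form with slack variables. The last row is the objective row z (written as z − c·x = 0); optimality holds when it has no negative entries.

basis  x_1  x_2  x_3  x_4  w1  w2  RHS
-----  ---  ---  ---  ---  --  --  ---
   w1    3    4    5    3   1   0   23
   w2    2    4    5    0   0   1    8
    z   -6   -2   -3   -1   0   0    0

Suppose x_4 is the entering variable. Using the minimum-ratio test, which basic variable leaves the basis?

w1

Column x_4 entries and ratios — w1: 23/3 = 23/3; w2: 0 ≤ 0, skip.
Smallest ratio is 23/3 in the row of w1, so w1 leaves.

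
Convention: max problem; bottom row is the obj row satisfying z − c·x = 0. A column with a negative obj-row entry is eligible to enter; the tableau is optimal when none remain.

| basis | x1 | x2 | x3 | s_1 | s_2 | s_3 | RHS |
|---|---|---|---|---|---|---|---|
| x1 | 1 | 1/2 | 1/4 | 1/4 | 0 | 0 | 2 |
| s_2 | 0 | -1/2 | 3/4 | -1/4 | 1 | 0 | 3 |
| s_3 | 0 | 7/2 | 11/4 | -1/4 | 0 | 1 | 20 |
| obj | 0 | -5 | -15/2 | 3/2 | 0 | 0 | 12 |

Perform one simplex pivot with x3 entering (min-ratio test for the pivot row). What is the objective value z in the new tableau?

42

Ratio test on column x3 — row 1: 2/(1/4) = 8; row 2: 3/(3/4) = 4; row 3: 20/(11/4) = 80/11. Minimum is 4 at row 2 (s_2 leaves); pivot element 3/4.
Pivot on row 2; the obj-row RHS becomes 12 − (-15/2)·4 = 42.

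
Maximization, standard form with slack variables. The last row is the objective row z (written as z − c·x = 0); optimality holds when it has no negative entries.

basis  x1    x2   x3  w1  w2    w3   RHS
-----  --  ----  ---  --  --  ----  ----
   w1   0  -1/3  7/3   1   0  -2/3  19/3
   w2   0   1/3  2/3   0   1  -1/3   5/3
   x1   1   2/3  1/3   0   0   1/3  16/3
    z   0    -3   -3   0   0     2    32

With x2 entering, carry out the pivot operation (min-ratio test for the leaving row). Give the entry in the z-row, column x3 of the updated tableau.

3

Ratio test on column x2 — row 1: entry -1/3 ≤ 0; row 2: (5/3)/(1/3) = 5; row 3: (16/3)/(2/3) = 8. Minimum is 5 at row 2 (w2 leaves); pivot element 1/3.
Divide row 2 by 1/3; eliminate column x2 from the other rows.
z-row update in column x3: -3 − (-3)·2 = 3.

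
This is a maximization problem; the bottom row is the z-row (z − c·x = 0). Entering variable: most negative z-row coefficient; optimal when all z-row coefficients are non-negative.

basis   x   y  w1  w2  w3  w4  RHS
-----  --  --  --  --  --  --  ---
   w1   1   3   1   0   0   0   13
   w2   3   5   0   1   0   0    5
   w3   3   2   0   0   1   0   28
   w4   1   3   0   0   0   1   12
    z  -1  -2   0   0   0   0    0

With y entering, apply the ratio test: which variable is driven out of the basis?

Column y entries and ratios — w1: 13/3 = 13/3; w2: 5/5 = 1; w3: 28/2 = 14; w4: 12/3 = 4.
Smallest ratio is 1 in the row of w2, so w2 leaves.

w2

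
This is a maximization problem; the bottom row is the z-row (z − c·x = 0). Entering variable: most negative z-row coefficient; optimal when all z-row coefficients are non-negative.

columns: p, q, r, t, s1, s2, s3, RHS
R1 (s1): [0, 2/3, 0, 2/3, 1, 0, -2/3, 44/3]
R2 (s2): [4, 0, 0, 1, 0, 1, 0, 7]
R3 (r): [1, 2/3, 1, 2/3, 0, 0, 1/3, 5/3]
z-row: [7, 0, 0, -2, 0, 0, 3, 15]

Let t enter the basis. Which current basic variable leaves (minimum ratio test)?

Column t entries and ratios — s1: (44/3)/(2/3) = 22; s2: 7/1 = 7; r: (5/3)/(2/3) = 5/2.
Smallest ratio is 5/2 in the row of r, so r leaves.

r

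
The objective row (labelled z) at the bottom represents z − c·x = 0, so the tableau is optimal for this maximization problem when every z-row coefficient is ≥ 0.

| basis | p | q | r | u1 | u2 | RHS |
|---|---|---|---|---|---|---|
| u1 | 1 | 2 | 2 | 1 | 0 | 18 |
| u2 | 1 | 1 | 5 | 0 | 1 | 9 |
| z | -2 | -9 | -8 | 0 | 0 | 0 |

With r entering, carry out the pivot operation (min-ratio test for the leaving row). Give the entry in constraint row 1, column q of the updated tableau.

8/5

Ratio test on column r — row 1: 18/2 = 9; row 2: 9/5 = 9/5. Minimum is 9/5 at row 2 (u2 leaves); pivot element 5.
Divide row 2 by 5; eliminate column r from the other rows.
Row 1 update in column q: 2 − 2·(1/5) = 8/5.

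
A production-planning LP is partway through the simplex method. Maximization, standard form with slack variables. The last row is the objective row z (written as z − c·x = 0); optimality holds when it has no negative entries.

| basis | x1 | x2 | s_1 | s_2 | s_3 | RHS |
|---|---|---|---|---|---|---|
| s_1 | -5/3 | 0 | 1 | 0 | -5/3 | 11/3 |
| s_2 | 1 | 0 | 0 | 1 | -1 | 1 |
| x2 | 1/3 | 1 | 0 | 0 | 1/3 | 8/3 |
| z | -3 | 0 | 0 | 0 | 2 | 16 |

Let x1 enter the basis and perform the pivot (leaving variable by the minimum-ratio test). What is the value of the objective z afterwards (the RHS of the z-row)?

Ratio test on column x1 — row 1: entry -5/3 ≤ 0; row 2: 1/1 = 1; row 3: (8/3)/(1/3) = 8. Minimum is 1 at row 2 (s_2 leaves); pivot element 1.
Pivot on row 2; the z-row RHS becomes 16 − (-3)·1 = 19.

19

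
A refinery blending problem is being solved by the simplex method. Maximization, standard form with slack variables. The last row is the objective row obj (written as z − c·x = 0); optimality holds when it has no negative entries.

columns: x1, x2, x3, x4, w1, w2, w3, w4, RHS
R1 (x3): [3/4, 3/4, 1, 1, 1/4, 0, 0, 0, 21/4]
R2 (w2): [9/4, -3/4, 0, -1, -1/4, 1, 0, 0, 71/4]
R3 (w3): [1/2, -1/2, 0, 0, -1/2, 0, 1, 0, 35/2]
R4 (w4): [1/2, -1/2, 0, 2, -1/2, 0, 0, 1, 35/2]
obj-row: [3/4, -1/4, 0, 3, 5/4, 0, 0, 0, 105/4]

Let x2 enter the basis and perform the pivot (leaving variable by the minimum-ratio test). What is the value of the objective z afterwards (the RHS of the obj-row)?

Ratio test on column x2 — row 1: (21/4)/(3/4) = 7; row 2: entry -3/4 ≤ 0; row 3: entry -1/2 ≤ 0; row 4: entry -1/2 ≤ 0. Minimum is 7 at row 1 (x3 leaves); pivot element 3/4.
Pivot on row 1; the obj-row RHS becomes 105/4 − (-1/4)·7 = 28.

28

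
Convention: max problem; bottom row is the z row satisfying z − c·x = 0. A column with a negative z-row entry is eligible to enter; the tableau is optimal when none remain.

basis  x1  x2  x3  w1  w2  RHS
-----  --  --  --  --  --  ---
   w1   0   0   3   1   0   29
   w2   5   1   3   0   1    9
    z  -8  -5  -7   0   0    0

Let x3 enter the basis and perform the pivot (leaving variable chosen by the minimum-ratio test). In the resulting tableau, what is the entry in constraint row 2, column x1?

Ratio test on column x3 — row 1: 29/3 = 29/3; row 2: 9/3 = 3. Minimum is 3 at row 2 (w2 leaves); pivot element 3.
Divide row 2 by 3; eliminate column x3 from the other rows.
In the new row 2, the x1 entry is the old entry divided by the pivot: 5/3 = 5/3.

5/3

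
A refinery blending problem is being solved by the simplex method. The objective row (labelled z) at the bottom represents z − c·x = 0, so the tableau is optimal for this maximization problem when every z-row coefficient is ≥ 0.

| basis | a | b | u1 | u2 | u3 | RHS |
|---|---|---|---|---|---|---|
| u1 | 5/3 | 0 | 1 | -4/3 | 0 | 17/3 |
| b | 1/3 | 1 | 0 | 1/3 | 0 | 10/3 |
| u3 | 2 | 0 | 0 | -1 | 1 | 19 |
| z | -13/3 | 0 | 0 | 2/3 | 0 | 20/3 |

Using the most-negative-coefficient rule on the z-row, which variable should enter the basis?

a

Negative z-row entries: a: -13/3.
The most negative is -13/3 in column a, so a enters.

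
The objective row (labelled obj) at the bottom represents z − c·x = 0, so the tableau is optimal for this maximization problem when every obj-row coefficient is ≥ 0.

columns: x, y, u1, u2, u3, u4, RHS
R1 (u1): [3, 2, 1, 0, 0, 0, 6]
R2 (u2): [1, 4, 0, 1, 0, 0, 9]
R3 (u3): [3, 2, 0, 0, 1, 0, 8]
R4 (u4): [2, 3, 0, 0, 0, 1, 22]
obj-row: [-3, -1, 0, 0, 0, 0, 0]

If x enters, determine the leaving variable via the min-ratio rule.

u1

Column x entries and ratios — u1: 6/3 = 2; u2: 9/1 = 9; u3: 8/3 = 8/3; u4: 22/2 = 11.
Smallest ratio is 2 in the row of u1, so u1 leaves.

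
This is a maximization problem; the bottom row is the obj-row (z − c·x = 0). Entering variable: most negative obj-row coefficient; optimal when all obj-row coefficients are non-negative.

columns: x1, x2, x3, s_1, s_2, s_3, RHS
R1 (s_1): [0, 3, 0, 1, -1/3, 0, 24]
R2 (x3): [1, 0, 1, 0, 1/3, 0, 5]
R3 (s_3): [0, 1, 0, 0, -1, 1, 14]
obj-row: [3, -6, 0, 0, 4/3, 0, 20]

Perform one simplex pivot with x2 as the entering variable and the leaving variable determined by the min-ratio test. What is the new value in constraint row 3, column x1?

Ratio test on column x2 — row 1: 24/3 = 8; row 2: entry 0 ≤ 0; row 3: 14/1 = 14. Minimum is 8 at row 1 (s_1 leaves); pivot element 3.
Divide row 1 by 3; eliminate column x2 from the other rows.
Row 3 update in column x1: 0 − 1·0 = 0.

0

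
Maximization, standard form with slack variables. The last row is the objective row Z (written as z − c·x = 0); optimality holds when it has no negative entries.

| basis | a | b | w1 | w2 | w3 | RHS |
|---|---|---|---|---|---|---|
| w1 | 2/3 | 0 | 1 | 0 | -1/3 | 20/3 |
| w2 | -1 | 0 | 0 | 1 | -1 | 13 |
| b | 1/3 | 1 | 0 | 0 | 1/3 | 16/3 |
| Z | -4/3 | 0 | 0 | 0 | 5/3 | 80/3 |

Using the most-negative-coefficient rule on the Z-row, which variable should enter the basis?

Negative Z-row entries: a: -4/3.
The most negative is -4/3 in column a, so a enters.

a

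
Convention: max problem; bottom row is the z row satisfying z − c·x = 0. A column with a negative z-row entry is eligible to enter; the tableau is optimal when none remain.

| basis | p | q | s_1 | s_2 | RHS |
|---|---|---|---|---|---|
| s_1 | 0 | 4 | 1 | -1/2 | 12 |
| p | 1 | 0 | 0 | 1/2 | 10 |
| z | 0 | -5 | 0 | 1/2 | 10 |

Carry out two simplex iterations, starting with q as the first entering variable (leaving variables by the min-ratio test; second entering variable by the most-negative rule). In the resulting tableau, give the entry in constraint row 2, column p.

Ratio test on column q — row 1: 12/4 = 3; row 2: entry 0 ≤ 0. Minimum is 3 at row 1 (s_1 leaves); pivot element 4.
Divide row 1 by 4; eliminate column q from the other rows.
Second iteration: most negative z-row entry is -1/8 in column s_2, so s_2 enters.
Ratio test on column s_2 — row 1: entry -1/8 ≤ 0; row 2: 10/(1/2) = 20. Minimum is 20 at row 2 (p leaves); pivot element 1/2.
Divide row 2 by 1/2; eliminate column s_2 from the other rows.
After both pivots, the entry at constraint row 2, column p is 2.

2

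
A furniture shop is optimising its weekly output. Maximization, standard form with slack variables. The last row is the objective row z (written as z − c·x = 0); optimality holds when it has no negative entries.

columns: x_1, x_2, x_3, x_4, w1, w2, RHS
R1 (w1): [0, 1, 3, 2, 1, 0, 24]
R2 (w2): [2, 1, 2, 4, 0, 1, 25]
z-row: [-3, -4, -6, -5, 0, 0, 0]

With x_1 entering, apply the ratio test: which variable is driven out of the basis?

w2

Column x_1 entries and ratios — w1: 0 ≤ 0, skip; w2: 25/2 = 25/2.
Smallest ratio is 25/2 in the row of w2, so w2 leaves.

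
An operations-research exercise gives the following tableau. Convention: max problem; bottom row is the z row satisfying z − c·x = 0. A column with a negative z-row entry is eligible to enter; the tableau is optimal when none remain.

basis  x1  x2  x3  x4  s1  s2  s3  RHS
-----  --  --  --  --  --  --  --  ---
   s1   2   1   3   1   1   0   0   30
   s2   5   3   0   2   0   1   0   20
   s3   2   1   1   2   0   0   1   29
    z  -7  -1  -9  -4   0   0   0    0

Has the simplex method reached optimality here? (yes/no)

no

The z-row has a negative entry -9 in column x3, so it is not optimal.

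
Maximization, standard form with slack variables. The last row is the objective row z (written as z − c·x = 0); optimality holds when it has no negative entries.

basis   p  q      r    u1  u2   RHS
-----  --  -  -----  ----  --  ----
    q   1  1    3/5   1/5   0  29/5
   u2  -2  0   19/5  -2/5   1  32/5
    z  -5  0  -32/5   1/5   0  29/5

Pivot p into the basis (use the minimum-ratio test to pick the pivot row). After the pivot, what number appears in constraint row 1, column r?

3/5

Ratio test on column p — row 1: (29/5)/1 = 29/5; row 2: entry -2 ≤ 0. Minimum is 29/5 at row 1 (q leaves); pivot element 1.
Divide row 1 by 1; eliminate column p from the other rows.
In the new row 1, the r entry is the old entry divided by the pivot: (3/5)/1 = 3/5.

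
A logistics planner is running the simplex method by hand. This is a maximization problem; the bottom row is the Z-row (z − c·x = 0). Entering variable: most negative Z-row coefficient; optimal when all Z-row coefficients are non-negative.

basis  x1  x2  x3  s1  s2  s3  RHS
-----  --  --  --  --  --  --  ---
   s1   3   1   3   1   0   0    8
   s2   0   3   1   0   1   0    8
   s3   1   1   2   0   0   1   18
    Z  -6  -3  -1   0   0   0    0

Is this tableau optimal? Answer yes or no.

The Z-row has a negative entry -6 in column x1, so it is not optimal.

no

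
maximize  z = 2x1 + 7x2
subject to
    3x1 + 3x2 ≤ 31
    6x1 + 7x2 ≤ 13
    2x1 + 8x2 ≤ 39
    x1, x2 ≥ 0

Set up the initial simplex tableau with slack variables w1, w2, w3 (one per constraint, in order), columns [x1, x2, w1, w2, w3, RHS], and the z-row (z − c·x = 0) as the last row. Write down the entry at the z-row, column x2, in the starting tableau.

The z-row carries the negated objective coefficients: the x2 entry is -7.

-7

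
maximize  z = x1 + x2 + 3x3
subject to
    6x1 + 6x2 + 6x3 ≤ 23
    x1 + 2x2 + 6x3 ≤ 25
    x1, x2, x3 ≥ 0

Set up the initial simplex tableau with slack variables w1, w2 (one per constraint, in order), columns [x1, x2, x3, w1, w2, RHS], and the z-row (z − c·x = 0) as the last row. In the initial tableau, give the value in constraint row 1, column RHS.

23

The RHS of constraint 1 is b_1 = 23.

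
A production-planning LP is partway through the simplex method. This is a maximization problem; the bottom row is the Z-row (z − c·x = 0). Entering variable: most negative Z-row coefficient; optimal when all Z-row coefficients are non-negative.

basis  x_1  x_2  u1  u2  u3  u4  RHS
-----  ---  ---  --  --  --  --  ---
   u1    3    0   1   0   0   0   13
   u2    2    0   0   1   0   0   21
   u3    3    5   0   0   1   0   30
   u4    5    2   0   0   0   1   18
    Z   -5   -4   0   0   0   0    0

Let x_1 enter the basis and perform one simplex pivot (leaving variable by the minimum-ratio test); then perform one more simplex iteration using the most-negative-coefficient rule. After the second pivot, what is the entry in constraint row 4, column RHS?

Ratio test on column x_1 — row 1: 13/3 = 13/3; row 2: 21/2 = 21/2; row 3: 30/3 = 10; row 4: 18/5 = 18/5. Minimum is 18/5 at row 4 (u4 leaves); pivot element 5.
Divide row 4 by 5; eliminate column x_1 from the other rows.
Second iteration: most negative Z-row entry is -2 in column x_2, so x_2 enters.
Ratio test on column x_2 — row 1: entry -6/5 ≤ 0; row 2: entry -4/5 ≤ 0; row 3: (96/5)/(19/5) = 96/19; row 4: (18/5)/(2/5) = 9. Minimum is 96/19 at row 3 (u3 leaves); pivot element 19/5.
Divide row 3 by 19/5; eliminate column x_2 from the other rows.
After both pivots, the entry at constraint row 4, column RHS is 30/19.

30/19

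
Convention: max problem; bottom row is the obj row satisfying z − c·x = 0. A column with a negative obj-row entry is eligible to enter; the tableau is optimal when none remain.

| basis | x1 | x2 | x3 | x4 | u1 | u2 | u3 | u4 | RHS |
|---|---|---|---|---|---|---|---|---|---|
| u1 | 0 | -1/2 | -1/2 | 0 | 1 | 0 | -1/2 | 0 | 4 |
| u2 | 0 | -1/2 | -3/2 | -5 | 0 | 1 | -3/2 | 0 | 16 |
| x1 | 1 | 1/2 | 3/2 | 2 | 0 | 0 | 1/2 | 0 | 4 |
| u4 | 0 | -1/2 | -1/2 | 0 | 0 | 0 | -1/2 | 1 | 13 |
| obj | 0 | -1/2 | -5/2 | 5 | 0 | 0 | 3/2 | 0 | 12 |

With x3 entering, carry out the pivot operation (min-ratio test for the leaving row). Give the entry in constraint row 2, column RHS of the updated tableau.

20

Ratio test on column x3 — row 1: entry -1/2 ≤ 0; row 2: entry -3/2 ≤ 0; row 3: 4/(3/2) = 8/3; row 4: entry -1/2 ≤ 0. Minimum is 8/3 at row 3 (x1 leaves); pivot element 3/2.
Divide row 3 by 3/2; eliminate column x3 from the other rows.
Row 2 update in column RHS: 16 − (-3/2)·(8/3) = 20.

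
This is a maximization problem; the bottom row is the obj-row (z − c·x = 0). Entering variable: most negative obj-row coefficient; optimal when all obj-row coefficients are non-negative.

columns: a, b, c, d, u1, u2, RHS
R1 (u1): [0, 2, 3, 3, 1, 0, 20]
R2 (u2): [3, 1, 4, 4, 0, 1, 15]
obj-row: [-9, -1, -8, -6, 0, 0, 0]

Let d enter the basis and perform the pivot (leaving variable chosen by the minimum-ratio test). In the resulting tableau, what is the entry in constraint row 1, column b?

5/4

Ratio test on column d — row 1: 20/3 = 20/3; row 2: 15/4 = 15/4. Minimum is 15/4 at row 2 (u2 leaves); pivot element 4.
Divide row 2 by 4; eliminate column d from the other rows.
Row 1 update in column b: 2 − 3·(1/4) = 5/4.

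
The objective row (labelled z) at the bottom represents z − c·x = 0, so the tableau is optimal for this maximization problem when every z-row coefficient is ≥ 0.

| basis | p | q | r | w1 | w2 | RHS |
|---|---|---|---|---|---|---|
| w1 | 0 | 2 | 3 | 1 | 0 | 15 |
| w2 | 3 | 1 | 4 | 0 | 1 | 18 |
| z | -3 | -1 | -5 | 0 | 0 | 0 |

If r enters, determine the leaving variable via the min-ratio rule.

w2

Column r entries and ratios — w1: 15/3 = 5; w2: 18/4 = 9/2.
Smallest ratio is 9/2 in the row of w2, so w2 leaves.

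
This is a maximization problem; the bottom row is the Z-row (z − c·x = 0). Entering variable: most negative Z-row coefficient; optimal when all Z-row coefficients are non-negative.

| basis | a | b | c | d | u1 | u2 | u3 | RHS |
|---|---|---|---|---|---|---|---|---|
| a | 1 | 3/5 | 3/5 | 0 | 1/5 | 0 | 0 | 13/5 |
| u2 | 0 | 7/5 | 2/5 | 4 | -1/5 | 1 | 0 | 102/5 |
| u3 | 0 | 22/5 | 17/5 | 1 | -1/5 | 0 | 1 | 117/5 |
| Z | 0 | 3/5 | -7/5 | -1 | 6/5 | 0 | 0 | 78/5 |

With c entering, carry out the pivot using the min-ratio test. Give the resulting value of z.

Ratio test on column c — row 1: (13/5)/(3/5) = 13/3; row 2: (102/5)/(2/5) = 51; row 3: (117/5)/(17/5) = 117/17. Minimum is 13/3 at row 1 (a leaves); pivot element 3/5.
Pivot on row 1; the Z-row RHS becomes 78/5 − (-7/5)·(13/3) = 65/3.

65/3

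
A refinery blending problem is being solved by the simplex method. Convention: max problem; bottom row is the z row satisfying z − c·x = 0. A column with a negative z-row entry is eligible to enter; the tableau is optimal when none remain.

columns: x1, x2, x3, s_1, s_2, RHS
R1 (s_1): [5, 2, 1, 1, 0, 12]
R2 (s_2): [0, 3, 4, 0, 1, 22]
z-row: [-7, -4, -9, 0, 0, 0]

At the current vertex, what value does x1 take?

0

x1 is not in the basis, so in the current basic feasible solution x1 = 0.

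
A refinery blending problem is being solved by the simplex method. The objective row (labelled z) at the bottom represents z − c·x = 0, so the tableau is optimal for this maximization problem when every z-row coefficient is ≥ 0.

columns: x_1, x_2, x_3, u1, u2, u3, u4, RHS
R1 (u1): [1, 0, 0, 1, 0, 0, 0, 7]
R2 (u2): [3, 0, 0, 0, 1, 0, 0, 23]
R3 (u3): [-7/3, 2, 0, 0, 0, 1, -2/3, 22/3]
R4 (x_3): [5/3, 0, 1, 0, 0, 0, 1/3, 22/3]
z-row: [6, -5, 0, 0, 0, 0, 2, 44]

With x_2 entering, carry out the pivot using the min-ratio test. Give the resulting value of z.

187/3

Ratio test on column x_2 — row 1: entry 0 ≤ 0; row 2: entry 0 ≤ 0; row 3: (22/3)/2 = 11/3; row 4: entry 0 ≤ 0. Minimum is 11/3 at row 3 (u3 leaves); pivot element 2.
Pivot on row 3; the z-row RHS becomes 44 − (-5)·(11/3) = 187/3.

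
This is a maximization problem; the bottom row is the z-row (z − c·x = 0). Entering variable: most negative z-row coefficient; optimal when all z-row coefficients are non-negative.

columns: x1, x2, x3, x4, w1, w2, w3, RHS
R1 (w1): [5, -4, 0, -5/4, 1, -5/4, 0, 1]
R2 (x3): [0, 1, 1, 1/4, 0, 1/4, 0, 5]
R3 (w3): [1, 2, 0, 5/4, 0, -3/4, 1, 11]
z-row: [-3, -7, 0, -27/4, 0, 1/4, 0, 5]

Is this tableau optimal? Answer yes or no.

no

The z-row has a negative entry -7 in column x2, so it is not optimal.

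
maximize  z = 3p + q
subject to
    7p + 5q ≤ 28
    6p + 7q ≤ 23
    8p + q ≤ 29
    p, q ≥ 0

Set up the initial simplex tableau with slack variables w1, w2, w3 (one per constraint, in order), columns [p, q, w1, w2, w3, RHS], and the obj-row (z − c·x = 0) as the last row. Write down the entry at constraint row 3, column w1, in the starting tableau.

0

Slack w1 belongs to constraint 1; its column is the unit vector e_1, so the entry in row 3 is 0.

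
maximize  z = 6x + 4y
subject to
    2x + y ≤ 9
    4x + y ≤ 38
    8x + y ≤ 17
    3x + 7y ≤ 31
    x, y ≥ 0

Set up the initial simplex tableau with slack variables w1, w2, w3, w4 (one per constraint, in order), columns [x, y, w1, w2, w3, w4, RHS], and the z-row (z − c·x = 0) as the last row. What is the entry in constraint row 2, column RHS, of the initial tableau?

38

The RHS of constraint 2 is b_2 = 38.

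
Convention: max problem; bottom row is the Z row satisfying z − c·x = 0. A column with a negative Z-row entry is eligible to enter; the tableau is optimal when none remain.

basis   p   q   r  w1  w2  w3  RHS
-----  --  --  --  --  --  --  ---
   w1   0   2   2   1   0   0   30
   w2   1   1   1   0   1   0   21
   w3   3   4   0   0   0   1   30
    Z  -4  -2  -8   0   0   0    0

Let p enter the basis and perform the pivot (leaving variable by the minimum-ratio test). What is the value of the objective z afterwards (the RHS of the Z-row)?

Ratio test on column p — row 1: entry 0 ≤ 0; row 2: 21/1 = 21; row 3: 30/3 = 10. Minimum is 10 at row 3 (w3 leaves); pivot element 3.
Pivot on row 3; the Z-row RHS becomes 0 − (-4)·10 = 40.

40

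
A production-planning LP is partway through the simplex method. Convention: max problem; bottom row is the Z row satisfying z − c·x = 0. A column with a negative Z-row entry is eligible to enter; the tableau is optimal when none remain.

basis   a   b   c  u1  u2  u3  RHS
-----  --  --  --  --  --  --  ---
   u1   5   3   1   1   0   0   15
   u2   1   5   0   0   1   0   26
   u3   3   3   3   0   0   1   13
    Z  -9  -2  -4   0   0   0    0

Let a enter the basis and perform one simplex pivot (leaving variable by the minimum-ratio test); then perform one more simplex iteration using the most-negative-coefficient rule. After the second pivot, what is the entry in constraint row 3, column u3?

Ratio test on column a — row 1: 15/5 = 3; row 2: 26/1 = 26; row 3: 13/3 = 13/3. Minimum is 3 at row 1 (u1 leaves); pivot element 5.
Divide row 1 by 5; eliminate column a from the other rows.
Second iteration: most negative Z-row entry is -11/5 in column c, so c enters.
Ratio test on column c — row 1: 3/(1/5) = 15; row 2: entry -1/5 ≤ 0; row 3: 4/(12/5) = 5/3. Minimum is 5/3 at row 3 (u3 leaves); pivot element 12/5.
Divide row 3 by 12/5; eliminate column c from the other rows.
After both pivots, the entry at constraint row 3, column u3 is 5/12.

5/12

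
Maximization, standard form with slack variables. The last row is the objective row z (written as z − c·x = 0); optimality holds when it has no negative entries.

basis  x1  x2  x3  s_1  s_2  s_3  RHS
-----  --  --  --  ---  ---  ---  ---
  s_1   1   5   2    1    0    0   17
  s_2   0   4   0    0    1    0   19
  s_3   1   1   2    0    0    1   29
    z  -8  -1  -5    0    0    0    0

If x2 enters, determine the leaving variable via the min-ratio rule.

Column x2 entries and ratios — s_1: 17/5 = 17/5; s_2: 19/4 = 19/4; s_3: 29/1 = 29.
Smallest ratio is 17/5 in the row of s_1, so s_1 leaves.

s_1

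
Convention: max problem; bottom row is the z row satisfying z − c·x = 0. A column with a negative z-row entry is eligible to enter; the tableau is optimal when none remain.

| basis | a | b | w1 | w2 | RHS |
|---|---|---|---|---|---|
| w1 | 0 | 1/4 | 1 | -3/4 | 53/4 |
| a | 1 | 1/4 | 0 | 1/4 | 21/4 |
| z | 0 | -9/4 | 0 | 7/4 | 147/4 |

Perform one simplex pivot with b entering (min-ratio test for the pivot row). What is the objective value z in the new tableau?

84

Ratio test on column b — row 1: (53/4)/(1/4) = 53; row 2: (21/4)/(1/4) = 21. Minimum is 21 at row 2 (a leaves); pivot element 1/4.
Pivot on row 2; the z-row RHS becomes 147/4 − (-9/4)·21 = 84.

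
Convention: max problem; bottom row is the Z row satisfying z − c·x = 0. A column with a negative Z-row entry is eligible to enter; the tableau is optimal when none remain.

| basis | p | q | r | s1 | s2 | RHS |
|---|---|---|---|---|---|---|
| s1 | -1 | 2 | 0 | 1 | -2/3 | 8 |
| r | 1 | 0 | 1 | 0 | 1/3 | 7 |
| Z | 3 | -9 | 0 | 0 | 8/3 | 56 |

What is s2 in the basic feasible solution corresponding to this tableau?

s2 is not in the basis, so in the current basic feasible solution s2 = 0.

0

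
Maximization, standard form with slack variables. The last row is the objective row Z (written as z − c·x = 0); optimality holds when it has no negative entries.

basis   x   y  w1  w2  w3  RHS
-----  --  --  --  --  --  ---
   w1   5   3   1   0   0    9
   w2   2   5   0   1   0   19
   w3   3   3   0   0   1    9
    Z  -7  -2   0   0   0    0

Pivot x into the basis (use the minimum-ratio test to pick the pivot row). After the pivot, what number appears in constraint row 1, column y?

3/5

Ratio test on column x — row 1: 9/5 = 9/5; row 2: 19/2 = 19/2; row 3: 9/3 = 3. Minimum is 9/5 at row 1 (w1 leaves); pivot element 5.
Divide row 1 by 5; eliminate column x from the other rows.
In the new row 1, the y entry is the old entry divided by the pivot: 3/5 = 3/5.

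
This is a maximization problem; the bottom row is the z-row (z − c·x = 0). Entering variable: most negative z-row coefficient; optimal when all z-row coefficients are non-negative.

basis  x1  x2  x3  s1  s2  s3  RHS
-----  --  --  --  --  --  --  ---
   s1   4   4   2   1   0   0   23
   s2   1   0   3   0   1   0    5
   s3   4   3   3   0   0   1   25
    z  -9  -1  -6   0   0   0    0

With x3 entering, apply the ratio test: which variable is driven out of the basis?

Column x3 entries and ratios — s1: 23/2 = 23/2; s2: 5/3 = 5/3; s3: 25/3 = 25/3.
Smallest ratio is 5/3 in the row of s2, so s2 leaves.

s2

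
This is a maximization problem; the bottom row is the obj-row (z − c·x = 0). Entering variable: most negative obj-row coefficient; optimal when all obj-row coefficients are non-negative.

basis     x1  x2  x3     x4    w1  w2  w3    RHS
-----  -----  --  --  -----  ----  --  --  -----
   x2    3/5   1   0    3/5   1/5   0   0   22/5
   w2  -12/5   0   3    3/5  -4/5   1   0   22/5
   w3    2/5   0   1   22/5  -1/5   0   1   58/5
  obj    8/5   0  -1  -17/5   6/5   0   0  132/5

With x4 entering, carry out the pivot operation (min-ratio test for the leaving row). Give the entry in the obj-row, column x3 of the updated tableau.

Ratio test on column x4 — row 1: (22/5)/(3/5) = 22/3; row 2: (22/5)/(3/5) = 22/3; row 3: (58/5)/(22/5) = 29/11. Minimum is 29/11 at row 3 (w3 leaves); pivot element 22/5.
Divide row 3 by 22/5; eliminate column x4 from the other rows.
obj-row update in column x3: -1 − (-17/5)·(5/22) = -5/22.

-5/22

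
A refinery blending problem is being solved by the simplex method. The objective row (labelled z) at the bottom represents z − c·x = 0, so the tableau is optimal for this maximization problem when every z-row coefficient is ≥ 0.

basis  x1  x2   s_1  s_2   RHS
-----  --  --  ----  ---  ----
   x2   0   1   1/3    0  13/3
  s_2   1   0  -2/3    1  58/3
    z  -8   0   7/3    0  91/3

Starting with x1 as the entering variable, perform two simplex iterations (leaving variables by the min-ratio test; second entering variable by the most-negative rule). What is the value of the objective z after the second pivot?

Ratio test on column x1 — row 1: entry 0 ≤ 0; row 2: (58/3)/1 = 58/3. Minimum is 58/3 at row 2 (s_2 leaves); pivot element 1.
Pivot on row 2; the z-row RHS becomes 91/3 − (-8)·(58/3) = 185.
Next entering variable (most negative z-row entry -3): s_1.
Ratio test on column s_1 — row 1: (13/3)/(1/3) = 13; row 2: entry -2/3 ≤ 0. Minimum is 13 at row 1 (x2 leaves); pivot element 1/3.
After the second pivot the z-row RHS is 185 − (-3)·13 = 224.

224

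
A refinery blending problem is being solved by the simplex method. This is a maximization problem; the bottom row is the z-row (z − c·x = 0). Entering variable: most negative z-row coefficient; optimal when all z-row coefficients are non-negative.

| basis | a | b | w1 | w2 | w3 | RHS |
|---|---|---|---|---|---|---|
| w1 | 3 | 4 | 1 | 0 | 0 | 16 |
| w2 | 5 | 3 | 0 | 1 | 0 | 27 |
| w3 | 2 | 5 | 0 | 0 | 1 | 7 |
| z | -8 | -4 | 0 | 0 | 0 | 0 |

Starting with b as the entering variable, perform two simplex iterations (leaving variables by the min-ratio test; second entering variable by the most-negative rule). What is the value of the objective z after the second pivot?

Ratio test on column b — row 1: 16/4 = 4; row 2: 27/3 = 9; row 3: 7/5 = 7/5. Minimum is 7/5 at row 3 (w3 leaves); pivot element 5.
Pivot on row 3; the z-row RHS becomes 0 − (-4)·(7/5) = 28/5.
Next entering variable (most negative z-row entry -32/5): a.
Ratio test on column a — row 1: (52/5)/(7/5) = 52/7; row 2: (114/5)/(19/5) = 6; row 3: (7/5)/(2/5) = 7/2. Minimum is 7/2 at row 3 (b leaves); pivot element 2/5.
After the second pivot the z-row RHS is 28/5 − (-32/5)·(7/2) = 28.

28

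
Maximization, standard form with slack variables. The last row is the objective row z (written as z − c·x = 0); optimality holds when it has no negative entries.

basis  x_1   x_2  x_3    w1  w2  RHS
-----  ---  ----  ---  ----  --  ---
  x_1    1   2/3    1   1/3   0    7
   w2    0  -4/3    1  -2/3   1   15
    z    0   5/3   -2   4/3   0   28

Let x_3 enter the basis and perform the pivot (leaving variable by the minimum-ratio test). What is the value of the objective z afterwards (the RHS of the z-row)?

Ratio test on column x_3 — row 1: 7/1 = 7; row 2: 15/1 = 15. Minimum is 7 at row 1 (x_1 leaves); pivot element 1.
Pivot on row 1; the z-row RHS becomes 28 − (-2)·7 = 42.

42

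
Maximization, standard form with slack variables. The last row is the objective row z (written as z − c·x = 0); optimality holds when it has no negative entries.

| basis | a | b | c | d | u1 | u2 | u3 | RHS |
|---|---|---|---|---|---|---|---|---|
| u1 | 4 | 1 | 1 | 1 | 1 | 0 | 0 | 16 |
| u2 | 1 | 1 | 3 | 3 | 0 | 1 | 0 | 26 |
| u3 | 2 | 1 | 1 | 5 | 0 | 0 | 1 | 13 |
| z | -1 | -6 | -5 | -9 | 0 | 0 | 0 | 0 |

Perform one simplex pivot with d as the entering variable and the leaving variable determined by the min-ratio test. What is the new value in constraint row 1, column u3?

Ratio test on column d — row 1: 16/1 = 16; row 2: 26/3 = 26/3; row 3: 13/5 = 13/5. Minimum is 13/5 at row 3 (u3 leaves); pivot element 5.
Divide row 3 by 5; eliminate column d from the other rows.
Row 1 update in column u3: 0 − 1·(1/5) = -1/5.

-1/5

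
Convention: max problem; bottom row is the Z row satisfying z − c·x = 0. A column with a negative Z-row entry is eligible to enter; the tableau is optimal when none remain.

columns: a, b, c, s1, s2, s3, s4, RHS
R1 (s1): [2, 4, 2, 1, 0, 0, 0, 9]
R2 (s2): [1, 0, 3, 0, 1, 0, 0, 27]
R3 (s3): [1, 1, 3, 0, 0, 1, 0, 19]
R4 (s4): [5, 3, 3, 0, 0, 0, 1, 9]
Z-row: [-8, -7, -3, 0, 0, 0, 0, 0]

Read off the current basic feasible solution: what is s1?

9

s1 is basic (row 1); its value is the RHS of that row, 9.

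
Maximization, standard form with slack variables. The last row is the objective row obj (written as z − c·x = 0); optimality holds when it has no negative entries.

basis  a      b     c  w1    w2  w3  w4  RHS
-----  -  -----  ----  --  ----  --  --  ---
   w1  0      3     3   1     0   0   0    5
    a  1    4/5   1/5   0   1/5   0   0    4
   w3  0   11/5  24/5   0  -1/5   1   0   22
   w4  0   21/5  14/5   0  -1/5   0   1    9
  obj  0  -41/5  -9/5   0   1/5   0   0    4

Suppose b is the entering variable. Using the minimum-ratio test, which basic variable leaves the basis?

w1

Column b entries and ratios — w1: 5/3 = 5/3; a: 4/(4/5) = 5; w3: 22/(11/5) = 10; w4: 9/(21/5) = 15/7.
Smallest ratio is 5/3 in the row of w1, so w1 leaves.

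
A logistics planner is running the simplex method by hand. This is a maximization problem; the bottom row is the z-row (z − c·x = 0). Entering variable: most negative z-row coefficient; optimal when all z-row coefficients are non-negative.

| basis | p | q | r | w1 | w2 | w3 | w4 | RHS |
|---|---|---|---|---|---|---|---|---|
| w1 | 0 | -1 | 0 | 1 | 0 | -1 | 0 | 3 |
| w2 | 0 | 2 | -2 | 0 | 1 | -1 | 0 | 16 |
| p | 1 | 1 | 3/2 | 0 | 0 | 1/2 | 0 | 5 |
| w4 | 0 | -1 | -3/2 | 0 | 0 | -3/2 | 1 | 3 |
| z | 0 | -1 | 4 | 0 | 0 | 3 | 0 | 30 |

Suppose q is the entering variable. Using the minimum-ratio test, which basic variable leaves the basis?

p

Column q entries and ratios — w1: -1 ≤ 0, skip; w2: 16/2 = 8; p: 5/1 = 5; w4: -1 ≤ 0, skip.
Smallest ratio is 5 in the row of p, so p leaves.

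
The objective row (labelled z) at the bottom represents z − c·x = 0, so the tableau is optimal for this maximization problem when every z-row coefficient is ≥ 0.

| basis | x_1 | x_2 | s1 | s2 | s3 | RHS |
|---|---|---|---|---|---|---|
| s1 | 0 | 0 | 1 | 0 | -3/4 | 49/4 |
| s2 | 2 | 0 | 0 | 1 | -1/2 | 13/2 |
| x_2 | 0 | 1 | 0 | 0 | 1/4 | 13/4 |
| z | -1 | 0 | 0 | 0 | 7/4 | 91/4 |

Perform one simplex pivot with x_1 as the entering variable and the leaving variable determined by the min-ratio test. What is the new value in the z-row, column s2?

1/2

Ratio test on column x_1 — row 1: entry 0 ≤ 0; row 2: (13/2)/2 = 13/4; row 3: entry 0 ≤ 0. Minimum is 13/4 at row 2 (s2 leaves); pivot element 2.
Divide row 2 by 2; eliminate column x_1 from the other rows.
z-row update in column s2: 0 − (-1)·(1/2) = 1/2.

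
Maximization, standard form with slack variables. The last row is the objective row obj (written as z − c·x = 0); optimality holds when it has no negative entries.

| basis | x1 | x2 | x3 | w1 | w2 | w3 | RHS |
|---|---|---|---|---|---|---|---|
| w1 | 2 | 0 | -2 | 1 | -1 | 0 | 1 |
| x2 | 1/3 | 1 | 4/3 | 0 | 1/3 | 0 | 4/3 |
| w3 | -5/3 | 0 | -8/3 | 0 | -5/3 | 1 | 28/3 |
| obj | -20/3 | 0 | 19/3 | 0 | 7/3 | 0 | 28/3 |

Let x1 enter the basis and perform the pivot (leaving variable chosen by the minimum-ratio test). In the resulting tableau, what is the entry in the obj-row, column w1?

10/3

Ratio test on column x1 — row 1: 1/2 = 1/2; row 2: (4/3)/(1/3) = 4; row 3: entry -5/3 ≤ 0. Minimum is 1/2 at row 1 (w1 leaves); pivot element 2.
Divide row 1 by 2; eliminate column x1 from the other rows.
obj-row update in column w1: 0 − (-20/3)·(1/2) = 10/3.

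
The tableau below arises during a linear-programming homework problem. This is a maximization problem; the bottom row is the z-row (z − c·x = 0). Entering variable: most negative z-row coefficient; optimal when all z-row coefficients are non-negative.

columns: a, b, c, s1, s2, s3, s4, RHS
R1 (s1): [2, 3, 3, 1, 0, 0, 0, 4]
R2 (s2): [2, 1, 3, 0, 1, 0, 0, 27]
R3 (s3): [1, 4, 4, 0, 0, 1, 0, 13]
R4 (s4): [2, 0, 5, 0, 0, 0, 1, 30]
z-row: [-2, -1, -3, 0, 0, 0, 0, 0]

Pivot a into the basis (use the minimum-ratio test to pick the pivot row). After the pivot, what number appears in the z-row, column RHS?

4

Ratio test on column a — row 1: 4/2 = 2; row 2: 27/2 = 27/2; row 3: 13/1 = 13; row 4: 30/2 = 15. Minimum is 2 at row 1 (s1 leaves); pivot element 2.
Divide row 1 by 2; eliminate column a from the other rows.
z-row update in column RHS: 0 − (-2)·2 = 4.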